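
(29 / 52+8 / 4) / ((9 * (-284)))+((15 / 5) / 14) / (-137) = -0.00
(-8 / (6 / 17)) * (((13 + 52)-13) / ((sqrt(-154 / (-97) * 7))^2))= -171496 / 1617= -106.06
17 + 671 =688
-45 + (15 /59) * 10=-2505 /59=-42.46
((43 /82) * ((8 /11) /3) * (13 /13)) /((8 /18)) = 129 /451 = 0.29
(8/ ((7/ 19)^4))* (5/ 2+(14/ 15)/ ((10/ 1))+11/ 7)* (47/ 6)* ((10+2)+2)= 107140021804/ 540225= 198324.81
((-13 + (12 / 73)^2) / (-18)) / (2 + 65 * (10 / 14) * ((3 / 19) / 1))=9194689 / 119039202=0.08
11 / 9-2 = -7 / 9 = -0.78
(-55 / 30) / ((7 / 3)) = -11 / 14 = -0.79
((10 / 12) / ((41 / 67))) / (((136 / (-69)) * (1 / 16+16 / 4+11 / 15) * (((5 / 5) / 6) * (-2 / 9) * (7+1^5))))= 3120525 / 6417976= 0.49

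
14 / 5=2.80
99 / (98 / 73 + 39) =7227 / 2945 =2.45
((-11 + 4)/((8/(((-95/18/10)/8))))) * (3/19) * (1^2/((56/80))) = 5/384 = 0.01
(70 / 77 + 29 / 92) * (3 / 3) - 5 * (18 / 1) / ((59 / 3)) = -200139 / 59708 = -3.35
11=11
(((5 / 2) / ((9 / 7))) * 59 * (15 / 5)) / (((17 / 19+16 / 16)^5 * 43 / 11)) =56244588785 / 15600273408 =3.61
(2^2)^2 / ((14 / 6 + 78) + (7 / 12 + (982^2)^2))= 0.00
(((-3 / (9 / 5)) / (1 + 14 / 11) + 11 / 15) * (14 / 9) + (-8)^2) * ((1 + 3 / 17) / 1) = 1280 / 17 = 75.29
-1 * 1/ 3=-1/ 3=-0.33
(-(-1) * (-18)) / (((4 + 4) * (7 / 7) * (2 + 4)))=-3 / 8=-0.38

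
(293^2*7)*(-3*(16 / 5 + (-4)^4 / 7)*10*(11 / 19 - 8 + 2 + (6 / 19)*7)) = 2301982196.21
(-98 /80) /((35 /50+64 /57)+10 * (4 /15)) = -931 /3412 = -0.27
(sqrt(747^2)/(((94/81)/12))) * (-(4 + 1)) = -1815210/47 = -38621.49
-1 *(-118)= 118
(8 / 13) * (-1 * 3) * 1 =-24 / 13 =-1.85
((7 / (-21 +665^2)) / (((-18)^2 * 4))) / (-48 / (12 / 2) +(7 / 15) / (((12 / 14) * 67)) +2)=-335 / 164337662304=-0.00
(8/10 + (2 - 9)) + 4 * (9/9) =-11/5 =-2.20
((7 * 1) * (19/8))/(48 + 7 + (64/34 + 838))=0.02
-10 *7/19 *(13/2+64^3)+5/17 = -965817.34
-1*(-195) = 195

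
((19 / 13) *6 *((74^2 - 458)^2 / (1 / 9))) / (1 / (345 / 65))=10548022824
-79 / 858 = -0.09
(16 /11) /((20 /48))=192 /55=3.49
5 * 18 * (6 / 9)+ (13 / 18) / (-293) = 316427 / 5274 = 60.00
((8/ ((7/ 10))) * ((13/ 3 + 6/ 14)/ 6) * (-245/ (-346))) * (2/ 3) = 20000/ 4671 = 4.28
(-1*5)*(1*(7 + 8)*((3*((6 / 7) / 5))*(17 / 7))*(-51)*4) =936360 / 49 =19109.39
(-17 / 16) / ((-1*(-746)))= -17 / 11936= -0.00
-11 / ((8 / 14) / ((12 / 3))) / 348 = -77 / 348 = -0.22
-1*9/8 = -9/8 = -1.12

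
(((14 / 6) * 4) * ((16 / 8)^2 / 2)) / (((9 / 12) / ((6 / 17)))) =448 / 51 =8.78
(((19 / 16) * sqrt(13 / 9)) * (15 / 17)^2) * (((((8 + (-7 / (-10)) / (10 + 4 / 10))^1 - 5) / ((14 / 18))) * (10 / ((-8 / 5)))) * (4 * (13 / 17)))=-102279375 * sqrt(13) / 4402048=-83.77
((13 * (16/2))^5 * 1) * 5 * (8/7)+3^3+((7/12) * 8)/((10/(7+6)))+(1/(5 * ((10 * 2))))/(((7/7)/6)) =72999174178783/1050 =69523023027.41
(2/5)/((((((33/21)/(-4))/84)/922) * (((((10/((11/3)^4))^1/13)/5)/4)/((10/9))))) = -411767537.25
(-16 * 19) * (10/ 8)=-380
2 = 2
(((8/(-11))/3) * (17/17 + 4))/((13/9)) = -120/143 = -0.84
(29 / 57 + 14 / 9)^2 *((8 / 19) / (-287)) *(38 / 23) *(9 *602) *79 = -4421.13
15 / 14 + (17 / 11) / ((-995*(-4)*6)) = 1970219 / 1838760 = 1.07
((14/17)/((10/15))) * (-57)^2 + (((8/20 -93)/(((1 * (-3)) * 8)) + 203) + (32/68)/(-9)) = 4220.28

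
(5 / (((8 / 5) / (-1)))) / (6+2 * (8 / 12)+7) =-75 / 344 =-0.22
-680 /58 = -340 /29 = -11.72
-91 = -91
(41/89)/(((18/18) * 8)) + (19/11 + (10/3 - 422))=-9795055/23496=-416.88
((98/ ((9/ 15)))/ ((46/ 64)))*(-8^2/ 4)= -250880/ 69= -3635.94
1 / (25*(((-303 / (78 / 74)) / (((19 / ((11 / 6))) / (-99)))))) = 494 / 33913275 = 0.00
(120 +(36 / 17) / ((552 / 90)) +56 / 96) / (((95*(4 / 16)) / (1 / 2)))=29863 / 11730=2.55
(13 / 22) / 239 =13 / 5258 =0.00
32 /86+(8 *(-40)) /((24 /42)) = -24064 /43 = -559.63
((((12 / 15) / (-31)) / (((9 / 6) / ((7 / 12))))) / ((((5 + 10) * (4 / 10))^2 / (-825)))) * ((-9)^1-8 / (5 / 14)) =-12089 / 1674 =-7.22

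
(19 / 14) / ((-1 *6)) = -19 / 84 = -0.23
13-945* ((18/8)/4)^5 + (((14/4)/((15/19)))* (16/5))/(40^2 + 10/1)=-363634979849/9043968000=-40.21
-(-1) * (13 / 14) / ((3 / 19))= 247 / 42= 5.88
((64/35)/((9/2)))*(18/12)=64/105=0.61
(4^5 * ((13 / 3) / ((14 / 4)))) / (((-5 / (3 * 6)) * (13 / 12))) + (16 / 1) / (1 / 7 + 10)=-10465456 / 2485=-4211.45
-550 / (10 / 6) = -330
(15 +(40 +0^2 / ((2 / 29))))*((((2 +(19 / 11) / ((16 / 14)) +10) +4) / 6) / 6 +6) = 102745 / 288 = 356.75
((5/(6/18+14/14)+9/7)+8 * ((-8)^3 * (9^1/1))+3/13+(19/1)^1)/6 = -13409663/2184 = -6139.96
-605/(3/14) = -8470/3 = -2823.33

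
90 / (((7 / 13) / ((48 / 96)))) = 585 / 7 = 83.57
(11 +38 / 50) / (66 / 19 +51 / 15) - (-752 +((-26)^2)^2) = -1489565774 / 3265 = -456222.29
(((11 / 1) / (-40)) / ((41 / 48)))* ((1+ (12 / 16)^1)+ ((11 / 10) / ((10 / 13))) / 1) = -5247 / 5125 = -1.02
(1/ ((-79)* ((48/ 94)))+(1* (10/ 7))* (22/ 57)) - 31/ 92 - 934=-1805324377/ 1933288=-933.81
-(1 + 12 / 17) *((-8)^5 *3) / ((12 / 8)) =1900544 / 17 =111796.71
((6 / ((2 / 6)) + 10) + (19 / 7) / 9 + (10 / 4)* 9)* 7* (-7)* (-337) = 15099959 / 18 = 838886.61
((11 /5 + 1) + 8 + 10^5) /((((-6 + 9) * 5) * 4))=125014 /75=1666.85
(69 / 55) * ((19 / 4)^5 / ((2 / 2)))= 170850831 / 56320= 3033.57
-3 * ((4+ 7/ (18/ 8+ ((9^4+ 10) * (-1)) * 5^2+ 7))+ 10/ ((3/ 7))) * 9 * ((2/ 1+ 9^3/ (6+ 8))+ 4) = -21901846833/ 511049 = -42856.65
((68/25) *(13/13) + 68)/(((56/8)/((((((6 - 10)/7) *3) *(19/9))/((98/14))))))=-134368/25725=-5.22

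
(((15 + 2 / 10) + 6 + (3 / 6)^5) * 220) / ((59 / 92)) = 859441 / 118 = 7283.40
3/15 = 1/5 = 0.20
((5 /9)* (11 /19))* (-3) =-55 /57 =-0.96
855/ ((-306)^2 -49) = 855/ 93587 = 0.01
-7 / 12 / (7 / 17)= -17 / 12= -1.42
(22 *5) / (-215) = -22 / 43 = -0.51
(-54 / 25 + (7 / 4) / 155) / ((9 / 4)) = -6661 / 6975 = -0.95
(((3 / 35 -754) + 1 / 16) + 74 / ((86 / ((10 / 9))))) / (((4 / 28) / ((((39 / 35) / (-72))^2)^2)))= -4660228652599 / 15414097305600000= -0.00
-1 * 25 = -25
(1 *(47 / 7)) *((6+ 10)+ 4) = 940 / 7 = 134.29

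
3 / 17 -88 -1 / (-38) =-56717 / 646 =-87.80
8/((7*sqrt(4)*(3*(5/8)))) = 32/105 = 0.30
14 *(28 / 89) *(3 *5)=5880 / 89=66.07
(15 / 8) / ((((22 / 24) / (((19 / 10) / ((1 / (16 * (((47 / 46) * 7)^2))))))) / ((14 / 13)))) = 259128954 / 75647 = 3425.50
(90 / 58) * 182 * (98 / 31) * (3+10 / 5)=4463.96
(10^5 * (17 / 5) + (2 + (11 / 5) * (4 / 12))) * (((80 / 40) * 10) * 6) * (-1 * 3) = -122400984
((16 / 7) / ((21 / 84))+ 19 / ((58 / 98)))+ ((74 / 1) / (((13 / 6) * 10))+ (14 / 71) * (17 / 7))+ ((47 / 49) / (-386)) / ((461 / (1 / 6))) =316061960081207 / 7001728455540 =45.14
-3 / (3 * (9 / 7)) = -7 / 9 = -0.78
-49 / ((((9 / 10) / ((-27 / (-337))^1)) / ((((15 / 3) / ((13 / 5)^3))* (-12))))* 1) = 11025000 / 740389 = 14.89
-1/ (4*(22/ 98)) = -49/ 44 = -1.11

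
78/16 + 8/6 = 149/24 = 6.21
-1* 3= -3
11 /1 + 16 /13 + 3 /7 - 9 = 333 /91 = 3.66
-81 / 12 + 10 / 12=-71 / 12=-5.92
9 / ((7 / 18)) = 162 / 7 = 23.14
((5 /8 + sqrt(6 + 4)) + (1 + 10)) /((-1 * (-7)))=sqrt(10) /7 + 93 /56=2.11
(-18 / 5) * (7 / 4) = -63 / 10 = -6.30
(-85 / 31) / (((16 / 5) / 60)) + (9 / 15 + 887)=518437 / 620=836.19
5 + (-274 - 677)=-946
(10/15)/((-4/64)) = -32/3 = -10.67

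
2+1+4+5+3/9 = 37/3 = 12.33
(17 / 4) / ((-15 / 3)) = -17 / 20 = -0.85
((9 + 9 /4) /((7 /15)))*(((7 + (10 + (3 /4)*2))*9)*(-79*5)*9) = -799075125 /56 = -14269198.66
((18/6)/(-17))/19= -3/323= -0.01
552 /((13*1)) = 552 /13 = 42.46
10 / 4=5 / 2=2.50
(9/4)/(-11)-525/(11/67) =-140709/44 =-3197.93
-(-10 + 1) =9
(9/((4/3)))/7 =27/28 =0.96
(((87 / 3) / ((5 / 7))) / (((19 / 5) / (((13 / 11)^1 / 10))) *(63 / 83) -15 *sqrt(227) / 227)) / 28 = 1164241 *sqrt(227) / 7225650804+ 358336979 / 6021375670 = 0.06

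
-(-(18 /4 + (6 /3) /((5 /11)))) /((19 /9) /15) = 2403 /38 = 63.24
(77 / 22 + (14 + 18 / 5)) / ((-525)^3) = -211 / 1447031250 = -0.00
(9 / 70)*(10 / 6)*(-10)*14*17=-510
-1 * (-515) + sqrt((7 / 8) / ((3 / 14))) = 7 * sqrt(3) / 6 + 515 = 517.02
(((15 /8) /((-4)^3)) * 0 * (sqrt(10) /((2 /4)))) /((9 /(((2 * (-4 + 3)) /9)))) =0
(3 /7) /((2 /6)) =9 /7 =1.29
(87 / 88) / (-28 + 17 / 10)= -435 / 11572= -0.04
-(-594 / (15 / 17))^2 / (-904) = 2832489 / 5650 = 501.33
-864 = -864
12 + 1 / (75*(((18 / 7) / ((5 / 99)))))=320767 / 26730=12.00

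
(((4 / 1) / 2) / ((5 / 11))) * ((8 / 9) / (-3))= -176 / 135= -1.30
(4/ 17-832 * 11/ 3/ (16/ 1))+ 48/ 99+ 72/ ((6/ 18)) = 4872/ 187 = 26.05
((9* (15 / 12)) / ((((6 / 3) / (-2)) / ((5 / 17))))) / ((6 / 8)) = -75 / 17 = -4.41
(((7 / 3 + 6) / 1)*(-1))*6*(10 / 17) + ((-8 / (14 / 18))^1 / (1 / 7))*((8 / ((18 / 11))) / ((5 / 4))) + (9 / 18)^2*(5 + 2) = -105149 / 340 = -309.26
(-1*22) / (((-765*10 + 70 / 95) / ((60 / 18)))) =1045 / 109002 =0.01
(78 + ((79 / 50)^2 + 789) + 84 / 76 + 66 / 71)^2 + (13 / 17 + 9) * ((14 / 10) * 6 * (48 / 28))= 146892339004816935977 / 193353856250000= 759707.32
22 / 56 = 11 / 28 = 0.39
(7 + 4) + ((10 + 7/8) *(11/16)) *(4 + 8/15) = 7183/160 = 44.89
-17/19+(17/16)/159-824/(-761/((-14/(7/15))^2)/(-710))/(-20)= 1272499538875/36783696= 34594.12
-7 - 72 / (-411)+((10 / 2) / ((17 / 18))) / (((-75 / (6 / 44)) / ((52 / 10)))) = -4403183 / 640475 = -6.87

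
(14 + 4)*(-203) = -3654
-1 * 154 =-154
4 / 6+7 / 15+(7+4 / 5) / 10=1.91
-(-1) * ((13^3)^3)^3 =1192533292512492016559195008117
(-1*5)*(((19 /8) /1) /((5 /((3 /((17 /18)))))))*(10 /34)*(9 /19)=-1215 /1156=-1.05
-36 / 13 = -2.77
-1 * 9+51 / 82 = -687 / 82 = -8.38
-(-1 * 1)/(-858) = -1/858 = -0.00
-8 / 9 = -0.89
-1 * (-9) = 9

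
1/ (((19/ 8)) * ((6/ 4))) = 16/ 57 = 0.28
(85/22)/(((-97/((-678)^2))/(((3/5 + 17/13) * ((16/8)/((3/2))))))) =-646009248/13871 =-46572.65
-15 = -15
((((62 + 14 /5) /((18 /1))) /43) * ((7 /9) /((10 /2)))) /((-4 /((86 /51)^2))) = -602 /65025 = -0.01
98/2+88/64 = 403/8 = 50.38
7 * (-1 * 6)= -42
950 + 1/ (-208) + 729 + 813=518335/ 208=2492.00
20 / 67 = 0.30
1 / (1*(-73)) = -1 / 73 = -0.01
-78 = -78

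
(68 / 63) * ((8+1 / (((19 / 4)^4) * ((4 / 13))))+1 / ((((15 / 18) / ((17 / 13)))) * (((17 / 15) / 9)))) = 785993912 / 35577633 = 22.09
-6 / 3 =-2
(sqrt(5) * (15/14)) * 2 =15 * sqrt(5)/7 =4.79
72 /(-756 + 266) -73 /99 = -21449 /24255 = -0.88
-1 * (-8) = 8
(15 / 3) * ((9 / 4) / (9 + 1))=9 / 8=1.12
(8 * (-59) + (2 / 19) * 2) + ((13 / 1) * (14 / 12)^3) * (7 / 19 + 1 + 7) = -409081 / 1368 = -299.04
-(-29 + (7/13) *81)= -190/13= -14.62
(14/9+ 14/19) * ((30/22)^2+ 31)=1558592/20691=75.33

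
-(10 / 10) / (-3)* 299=299 / 3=99.67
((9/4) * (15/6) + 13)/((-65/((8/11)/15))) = -149/10725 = -0.01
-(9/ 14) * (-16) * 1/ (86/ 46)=1656/ 301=5.50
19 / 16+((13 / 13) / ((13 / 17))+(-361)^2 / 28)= 6780325 / 1456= 4656.82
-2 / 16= -1 / 8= -0.12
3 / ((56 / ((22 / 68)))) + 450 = 856833 / 1904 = 450.02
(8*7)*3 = 168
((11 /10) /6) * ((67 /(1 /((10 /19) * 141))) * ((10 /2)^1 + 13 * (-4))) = -1628033 /38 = -42842.97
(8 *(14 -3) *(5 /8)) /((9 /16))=880 /9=97.78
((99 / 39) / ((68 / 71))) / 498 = 0.01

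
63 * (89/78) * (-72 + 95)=42987/26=1653.35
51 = 51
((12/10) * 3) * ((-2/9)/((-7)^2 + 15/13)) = -13/815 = -0.02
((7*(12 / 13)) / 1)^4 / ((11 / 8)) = 398297088 / 314171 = 1267.77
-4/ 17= -0.24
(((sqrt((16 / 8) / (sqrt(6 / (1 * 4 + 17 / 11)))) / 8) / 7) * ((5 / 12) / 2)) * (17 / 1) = 85 * 122^(1 / 4) * 33^(3 / 4) / 44352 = 0.09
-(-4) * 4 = 16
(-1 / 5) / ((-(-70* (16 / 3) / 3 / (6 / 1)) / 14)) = -0.14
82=82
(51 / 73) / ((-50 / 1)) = -51 / 3650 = -0.01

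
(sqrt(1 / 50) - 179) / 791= -179 / 791 + sqrt(2) / 7910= -0.23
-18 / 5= -3.60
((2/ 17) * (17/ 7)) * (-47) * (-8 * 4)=3008/ 7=429.71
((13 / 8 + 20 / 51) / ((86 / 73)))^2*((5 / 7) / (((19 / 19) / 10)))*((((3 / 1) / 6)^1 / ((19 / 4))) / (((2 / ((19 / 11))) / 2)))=90237156025 / 23699979072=3.81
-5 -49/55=-324/55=-5.89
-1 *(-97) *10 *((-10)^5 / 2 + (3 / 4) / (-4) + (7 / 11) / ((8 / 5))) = -4267982055 / 88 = -48499796.08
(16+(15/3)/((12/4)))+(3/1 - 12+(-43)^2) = 5573/3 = 1857.67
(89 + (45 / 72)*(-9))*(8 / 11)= 667 / 11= 60.64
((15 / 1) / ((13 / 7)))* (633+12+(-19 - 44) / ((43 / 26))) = 2740185 / 559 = 4901.94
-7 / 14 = -1 / 2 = -0.50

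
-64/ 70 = -0.91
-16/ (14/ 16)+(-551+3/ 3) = -3978/ 7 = -568.29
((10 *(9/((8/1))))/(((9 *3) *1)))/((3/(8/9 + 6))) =155/162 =0.96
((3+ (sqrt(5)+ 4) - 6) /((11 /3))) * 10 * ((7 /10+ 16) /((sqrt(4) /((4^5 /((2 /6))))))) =226388.26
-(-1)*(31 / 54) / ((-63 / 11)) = -341 / 3402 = -0.10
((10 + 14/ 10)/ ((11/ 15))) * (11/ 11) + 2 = 193/ 11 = 17.55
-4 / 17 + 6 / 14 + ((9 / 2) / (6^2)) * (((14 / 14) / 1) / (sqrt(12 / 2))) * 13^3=23 / 119 + 2197 * sqrt(6) / 48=112.31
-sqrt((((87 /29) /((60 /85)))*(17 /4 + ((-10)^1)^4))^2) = -680289 /16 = -42518.06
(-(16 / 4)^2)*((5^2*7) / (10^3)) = -14 / 5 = -2.80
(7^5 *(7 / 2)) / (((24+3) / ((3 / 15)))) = 117649 / 270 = 435.74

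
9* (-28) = -252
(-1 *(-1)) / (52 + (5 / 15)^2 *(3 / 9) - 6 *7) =27 / 271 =0.10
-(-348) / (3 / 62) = 7192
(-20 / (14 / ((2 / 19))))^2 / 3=400 / 53067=0.01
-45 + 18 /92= -2061 /46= -44.80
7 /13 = 0.54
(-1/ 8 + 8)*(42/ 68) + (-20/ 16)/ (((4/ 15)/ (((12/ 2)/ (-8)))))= 9117/ 1088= 8.38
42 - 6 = 36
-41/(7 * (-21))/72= 41/10584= 0.00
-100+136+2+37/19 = 759/19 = 39.95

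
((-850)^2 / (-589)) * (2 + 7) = -11039.90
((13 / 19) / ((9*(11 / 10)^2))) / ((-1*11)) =-1300 / 227601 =-0.01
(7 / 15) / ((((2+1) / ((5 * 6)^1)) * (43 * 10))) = 7 / 645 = 0.01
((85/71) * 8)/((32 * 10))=17/568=0.03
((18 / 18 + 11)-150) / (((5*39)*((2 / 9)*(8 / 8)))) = -207 / 65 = -3.18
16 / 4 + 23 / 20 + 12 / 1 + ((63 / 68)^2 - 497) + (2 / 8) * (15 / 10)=-11065617 / 23120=-478.62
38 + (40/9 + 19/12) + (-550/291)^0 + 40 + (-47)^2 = 82585/36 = 2294.03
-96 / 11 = -8.73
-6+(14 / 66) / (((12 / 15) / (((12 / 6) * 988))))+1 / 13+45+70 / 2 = 256549 / 429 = 598.02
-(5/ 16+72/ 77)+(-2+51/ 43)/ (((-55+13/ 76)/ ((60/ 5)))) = -78691919/ 73583664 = -1.07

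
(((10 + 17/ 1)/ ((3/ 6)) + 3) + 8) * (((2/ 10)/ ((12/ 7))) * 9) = 273/ 4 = 68.25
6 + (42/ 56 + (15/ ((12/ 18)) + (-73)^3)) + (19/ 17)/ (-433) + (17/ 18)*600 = -34310011361/ 88332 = -388421.09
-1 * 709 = -709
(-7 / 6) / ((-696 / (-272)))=-119 / 261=-0.46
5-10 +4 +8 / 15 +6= 83 / 15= 5.53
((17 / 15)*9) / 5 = 51 / 25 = 2.04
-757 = -757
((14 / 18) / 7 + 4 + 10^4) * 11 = 990407 / 9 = 110045.22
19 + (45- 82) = -18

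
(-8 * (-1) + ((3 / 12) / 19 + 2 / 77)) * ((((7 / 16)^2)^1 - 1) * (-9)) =87644835 / 1498112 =58.50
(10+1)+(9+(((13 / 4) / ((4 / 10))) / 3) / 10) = 973 / 48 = 20.27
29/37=0.78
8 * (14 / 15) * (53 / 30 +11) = 95.32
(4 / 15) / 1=4 / 15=0.27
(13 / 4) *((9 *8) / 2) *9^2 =9477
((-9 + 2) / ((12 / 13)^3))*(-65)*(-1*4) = -999635 / 432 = -2313.97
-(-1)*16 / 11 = 16 / 11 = 1.45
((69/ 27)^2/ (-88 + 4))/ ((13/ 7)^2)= -0.02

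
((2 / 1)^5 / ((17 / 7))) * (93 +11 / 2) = 22064 / 17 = 1297.88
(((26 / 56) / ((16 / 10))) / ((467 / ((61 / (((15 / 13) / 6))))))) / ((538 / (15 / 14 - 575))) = -82832815 / 393953728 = -0.21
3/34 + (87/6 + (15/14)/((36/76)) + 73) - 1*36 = 38449/714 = 53.85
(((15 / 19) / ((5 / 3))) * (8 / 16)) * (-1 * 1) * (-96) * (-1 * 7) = -3024 / 19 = -159.16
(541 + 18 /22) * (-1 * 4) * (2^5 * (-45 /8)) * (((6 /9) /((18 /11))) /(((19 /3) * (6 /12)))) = 953600 /19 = 50189.47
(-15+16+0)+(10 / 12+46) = 287 / 6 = 47.83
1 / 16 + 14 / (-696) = 59 / 1392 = 0.04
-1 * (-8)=8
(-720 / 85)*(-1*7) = 1008 / 17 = 59.29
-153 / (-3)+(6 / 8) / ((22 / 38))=2301 / 44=52.30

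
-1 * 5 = -5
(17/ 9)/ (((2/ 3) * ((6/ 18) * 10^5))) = 17/ 200000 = 0.00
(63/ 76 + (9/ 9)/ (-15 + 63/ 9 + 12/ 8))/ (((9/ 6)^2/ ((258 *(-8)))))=-458896/ 741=-619.29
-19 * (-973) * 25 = 462175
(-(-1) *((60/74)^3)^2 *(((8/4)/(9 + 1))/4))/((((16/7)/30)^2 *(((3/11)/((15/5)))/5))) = 1381398046875/10262905636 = 134.60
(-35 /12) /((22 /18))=-105 /44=-2.39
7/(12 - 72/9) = 7/4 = 1.75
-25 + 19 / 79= -1956 / 79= -24.76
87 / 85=1.02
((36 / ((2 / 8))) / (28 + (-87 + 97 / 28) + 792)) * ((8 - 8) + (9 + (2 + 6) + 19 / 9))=77056 / 20621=3.74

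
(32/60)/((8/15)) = 1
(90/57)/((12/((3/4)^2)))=45/608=0.07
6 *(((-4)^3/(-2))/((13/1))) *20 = 3840/13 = 295.38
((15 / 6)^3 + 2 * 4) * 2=189 / 4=47.25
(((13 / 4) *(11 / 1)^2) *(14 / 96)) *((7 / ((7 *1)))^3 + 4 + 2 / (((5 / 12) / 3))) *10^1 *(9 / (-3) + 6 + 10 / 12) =24565541 / 576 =42648.51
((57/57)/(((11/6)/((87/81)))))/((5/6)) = 116/165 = 0.70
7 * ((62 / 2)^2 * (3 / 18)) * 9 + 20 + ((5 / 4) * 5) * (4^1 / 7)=141597 / 14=10114.07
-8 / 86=-4 / 43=-0.09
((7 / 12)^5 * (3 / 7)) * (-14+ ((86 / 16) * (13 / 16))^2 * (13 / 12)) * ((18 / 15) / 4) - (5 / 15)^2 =-0.05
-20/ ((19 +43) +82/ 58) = -580/ 1839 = -0.32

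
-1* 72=-72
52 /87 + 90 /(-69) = -1414 /2001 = -0.71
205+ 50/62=6380/31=205.81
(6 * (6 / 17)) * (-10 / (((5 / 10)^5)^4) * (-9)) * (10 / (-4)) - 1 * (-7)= -8493465481 / 17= -499615616.53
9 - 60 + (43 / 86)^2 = -203 / 4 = -50.75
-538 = -538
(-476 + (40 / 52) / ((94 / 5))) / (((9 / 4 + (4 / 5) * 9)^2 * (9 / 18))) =-77549600 / 7275177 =-10.66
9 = 9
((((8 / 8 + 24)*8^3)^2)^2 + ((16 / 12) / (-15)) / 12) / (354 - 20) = 3623878655999999999 / 45090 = 80369897005988.02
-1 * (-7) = 7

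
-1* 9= -9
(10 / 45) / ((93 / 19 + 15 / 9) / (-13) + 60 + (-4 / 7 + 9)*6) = 1729 / 856374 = 0.00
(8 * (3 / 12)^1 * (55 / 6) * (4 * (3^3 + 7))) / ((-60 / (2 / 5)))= -748 / 45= -16.62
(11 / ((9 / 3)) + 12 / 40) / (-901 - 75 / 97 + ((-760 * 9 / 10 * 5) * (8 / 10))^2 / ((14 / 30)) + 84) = 80801 / 326733972360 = 0.00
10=10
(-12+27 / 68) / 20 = -789 / 1360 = -0.58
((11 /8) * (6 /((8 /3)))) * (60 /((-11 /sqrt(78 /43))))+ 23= 23 - 135 * sqrt(3354) /344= 0.27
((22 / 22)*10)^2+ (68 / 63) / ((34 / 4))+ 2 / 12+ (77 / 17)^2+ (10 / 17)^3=74911499 / 619038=121.01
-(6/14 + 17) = -122/7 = -17.43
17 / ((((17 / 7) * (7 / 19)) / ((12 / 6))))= 38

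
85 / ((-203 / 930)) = -79050 / 203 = -389.41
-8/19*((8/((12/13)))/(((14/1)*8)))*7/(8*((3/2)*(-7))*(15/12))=13/5985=0.00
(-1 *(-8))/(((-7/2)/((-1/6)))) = 8/21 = 0.38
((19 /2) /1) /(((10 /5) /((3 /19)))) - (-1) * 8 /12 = 17 /12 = 1.42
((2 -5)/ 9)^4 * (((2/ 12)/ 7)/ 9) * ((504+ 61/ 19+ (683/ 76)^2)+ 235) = 226357/ 8421408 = 0.03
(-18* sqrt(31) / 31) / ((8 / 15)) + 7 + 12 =19 - 135* sqrt(31) / 124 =12.94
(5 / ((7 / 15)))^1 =75 / 7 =10.71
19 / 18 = 1.06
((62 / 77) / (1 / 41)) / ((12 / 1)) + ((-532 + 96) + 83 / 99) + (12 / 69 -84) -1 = -517.24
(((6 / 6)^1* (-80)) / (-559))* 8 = 1.14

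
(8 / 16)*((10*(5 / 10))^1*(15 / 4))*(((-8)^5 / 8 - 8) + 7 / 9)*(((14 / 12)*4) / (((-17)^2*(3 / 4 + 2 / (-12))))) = -923225 / 867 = -1064.85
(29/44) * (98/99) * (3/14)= 203/1452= 0.14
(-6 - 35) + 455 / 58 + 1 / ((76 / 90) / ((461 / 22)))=-202209 / 24244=-8.34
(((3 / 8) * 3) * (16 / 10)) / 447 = 3 / 745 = 0.00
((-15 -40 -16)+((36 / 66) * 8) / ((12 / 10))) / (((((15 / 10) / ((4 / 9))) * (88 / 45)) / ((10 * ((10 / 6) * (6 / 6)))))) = -61750 / 363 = -170.11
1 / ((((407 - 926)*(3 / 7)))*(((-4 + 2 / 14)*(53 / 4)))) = 196 / 2228067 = 0.00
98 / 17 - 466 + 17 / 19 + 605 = 47048 / 323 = 145.66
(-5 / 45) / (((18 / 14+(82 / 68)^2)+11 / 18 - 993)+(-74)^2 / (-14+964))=3843700 / 34035822461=0.00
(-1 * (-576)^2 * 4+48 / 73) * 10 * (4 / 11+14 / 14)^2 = -217976724000 / 8833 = -24677541.49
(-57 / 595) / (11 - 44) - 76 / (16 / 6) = -373027 / 13090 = -28.50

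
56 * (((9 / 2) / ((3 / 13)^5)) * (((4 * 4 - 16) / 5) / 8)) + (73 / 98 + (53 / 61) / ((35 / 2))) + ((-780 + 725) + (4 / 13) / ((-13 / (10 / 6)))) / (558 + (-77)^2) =77274219391 / 98305490010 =0.79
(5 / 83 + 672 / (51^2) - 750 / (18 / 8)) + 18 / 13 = -310237651 / 935493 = -331.63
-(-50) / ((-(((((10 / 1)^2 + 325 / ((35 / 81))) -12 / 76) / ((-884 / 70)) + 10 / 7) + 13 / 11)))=8083075 / 10484473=0.77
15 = 15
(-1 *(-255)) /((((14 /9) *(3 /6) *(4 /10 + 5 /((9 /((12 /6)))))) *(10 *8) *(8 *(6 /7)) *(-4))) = -405 /4096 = -0.10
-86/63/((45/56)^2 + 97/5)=-192640/2828853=-0.07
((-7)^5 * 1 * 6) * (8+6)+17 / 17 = -1411787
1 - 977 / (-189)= 1166 / 189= 6.17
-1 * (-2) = 2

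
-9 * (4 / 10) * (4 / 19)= -72 / 95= -0.76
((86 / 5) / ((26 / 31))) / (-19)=-1333 / 1235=-1.08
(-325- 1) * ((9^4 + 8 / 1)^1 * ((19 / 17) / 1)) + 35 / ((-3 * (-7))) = -122065073 / 51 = -2393432.80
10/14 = 5/7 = 0.71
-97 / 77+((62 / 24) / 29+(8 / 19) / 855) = -169791679 / 145100340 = -1.17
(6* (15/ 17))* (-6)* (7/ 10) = -378/ 17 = -22.24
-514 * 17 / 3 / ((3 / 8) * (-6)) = 1294.52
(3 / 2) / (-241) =-3 / 482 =-0.01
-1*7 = -7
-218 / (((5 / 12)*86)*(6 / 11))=-2398 / 215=-11.15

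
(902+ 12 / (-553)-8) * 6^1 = 2966220 / 553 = 5363.87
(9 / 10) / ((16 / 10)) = 9 / 16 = 0.56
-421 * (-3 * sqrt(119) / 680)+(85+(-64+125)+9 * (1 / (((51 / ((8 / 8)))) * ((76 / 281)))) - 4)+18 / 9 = 1263 * sqrt(119) / 680+186891 / 1292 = 164.91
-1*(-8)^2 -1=-65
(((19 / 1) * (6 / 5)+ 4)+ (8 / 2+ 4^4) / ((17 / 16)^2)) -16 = 348406 / 1445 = 241.11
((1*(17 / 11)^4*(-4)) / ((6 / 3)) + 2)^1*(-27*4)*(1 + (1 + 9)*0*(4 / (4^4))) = 14878080 / 14641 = 1016.19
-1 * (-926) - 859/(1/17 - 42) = 674841/713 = 946.48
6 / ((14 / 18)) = 54 / 7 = 7.71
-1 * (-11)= 11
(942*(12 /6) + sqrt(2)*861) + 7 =861*sqrt(2) + 1891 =3108.64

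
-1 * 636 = -636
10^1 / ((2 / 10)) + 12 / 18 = 152 / 3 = 50.67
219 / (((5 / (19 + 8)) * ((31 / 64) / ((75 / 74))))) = 2474.49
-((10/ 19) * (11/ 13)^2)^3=-1771561000/ 33107082931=-0.05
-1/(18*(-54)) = 1/972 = 0.00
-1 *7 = -7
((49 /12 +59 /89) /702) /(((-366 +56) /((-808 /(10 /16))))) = 2047876 /72630675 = 0.03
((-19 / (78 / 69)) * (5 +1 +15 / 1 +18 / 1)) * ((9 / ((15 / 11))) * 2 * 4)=-173052 / 5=-34610.40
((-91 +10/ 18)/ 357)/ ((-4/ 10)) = 2035/ 3213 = 0.63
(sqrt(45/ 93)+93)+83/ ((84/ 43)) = sqrt(465)/ 31+11381/ 84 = 136.18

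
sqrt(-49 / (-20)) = 7*sqrt(5) / 10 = 1.57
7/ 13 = 0.54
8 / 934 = 4 / 467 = 0.01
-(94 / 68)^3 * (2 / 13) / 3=-103823 / 766428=-0.14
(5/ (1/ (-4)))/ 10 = -2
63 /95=0.66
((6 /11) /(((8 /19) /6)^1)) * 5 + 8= 1031 /22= 46.86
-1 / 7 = -0.14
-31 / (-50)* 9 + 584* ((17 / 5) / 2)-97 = 45069 / 50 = 901.38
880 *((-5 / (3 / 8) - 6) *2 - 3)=-110000 / 3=-36666.67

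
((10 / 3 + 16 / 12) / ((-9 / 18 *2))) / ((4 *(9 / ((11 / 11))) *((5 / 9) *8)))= -7 / 240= -0.03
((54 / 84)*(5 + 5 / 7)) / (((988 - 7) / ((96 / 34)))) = 960 / 90797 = 0.01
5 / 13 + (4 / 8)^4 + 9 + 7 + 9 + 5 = 6333 / 208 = 30.45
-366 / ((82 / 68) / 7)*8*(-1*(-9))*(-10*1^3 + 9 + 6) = -31358880 / 41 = -764850.73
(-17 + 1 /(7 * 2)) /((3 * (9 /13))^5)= -29332147 /66961566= -0.44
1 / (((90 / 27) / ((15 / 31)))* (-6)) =-3 / 124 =-0.02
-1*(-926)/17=926/17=54.47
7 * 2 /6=7 /3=2.33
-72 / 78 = -12 / 13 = -0.92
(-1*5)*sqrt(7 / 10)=-sqrt(70) / 2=-4.18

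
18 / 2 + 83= 92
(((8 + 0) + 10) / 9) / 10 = 1 / 5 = 0.20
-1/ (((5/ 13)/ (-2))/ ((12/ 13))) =24/ 5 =4.80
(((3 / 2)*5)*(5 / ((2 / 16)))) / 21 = 100 / 7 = 14.29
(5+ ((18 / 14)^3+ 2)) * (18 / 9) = 6260 / 343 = 18.25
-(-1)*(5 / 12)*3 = 5 / 4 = 1.25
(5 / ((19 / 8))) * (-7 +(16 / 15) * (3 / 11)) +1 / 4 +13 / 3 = -23929 / 2508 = -9.54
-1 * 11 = -11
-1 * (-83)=83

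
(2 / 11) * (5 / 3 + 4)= 34 / 33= 1.03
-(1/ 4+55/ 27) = -247/ 108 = -2.29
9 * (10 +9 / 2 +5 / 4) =567 / 4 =141.75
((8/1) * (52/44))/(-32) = -13/44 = -0.30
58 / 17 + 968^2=15929466 / 17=937027.41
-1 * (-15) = 15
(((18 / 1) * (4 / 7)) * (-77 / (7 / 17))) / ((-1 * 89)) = 13464 / 623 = 21.61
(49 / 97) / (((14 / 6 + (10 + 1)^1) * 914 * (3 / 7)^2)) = 2401 / 10638960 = 0.00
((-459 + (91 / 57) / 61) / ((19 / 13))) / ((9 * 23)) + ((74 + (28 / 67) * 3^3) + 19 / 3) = 82551972913 / 916227747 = 90.10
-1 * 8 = -8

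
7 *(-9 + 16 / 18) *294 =-50078 / 3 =-16692.67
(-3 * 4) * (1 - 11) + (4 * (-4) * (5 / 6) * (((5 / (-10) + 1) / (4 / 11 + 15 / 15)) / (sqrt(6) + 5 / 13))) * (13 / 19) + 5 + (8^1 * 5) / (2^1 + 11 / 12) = 164474809 / 1183833 - 96668 * sqrt(6) / 169119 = 137.53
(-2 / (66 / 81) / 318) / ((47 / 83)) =-747 / 54802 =-0.01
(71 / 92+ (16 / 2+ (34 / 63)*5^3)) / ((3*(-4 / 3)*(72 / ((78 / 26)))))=-441841 / 556416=-0.79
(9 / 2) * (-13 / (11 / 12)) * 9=-6318 / 11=-574.36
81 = 81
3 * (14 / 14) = 3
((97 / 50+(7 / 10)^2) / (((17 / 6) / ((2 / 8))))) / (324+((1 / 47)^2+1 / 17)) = 536787 / 811293200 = 0.00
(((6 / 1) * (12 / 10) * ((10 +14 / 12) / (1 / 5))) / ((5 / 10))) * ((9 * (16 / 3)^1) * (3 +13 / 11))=1775232 / 11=161384.73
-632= -632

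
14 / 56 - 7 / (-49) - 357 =-9985 / 28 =-356.61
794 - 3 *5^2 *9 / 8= 5677 / 8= 709.62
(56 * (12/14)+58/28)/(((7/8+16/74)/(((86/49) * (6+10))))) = 142757248/110789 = 1288.55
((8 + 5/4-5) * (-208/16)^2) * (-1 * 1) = -2873/4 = -718.25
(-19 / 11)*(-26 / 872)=247 / 4796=0.05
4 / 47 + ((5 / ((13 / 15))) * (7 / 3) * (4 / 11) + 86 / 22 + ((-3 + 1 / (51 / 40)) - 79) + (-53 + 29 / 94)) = -85705003 / 685542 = -125.02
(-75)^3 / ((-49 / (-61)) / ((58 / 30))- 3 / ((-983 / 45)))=-763127.60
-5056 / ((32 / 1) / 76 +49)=-96064 / 939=-102.30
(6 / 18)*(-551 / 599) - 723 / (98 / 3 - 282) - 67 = -86572907 / 1344156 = -64.41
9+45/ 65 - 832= -10690/ 13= -822.31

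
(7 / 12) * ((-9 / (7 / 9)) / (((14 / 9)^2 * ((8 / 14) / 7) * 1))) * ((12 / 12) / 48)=-729 / 1024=-0.71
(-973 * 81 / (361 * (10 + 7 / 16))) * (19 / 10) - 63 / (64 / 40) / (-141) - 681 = -4297732119 / 5965240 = -720.46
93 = 93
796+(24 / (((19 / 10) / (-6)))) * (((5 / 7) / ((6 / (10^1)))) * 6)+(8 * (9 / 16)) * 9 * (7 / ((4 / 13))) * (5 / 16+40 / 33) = 310744849 / 187264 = 1659.39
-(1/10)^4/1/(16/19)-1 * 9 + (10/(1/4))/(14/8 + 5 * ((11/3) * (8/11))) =-183843439/28960000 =-6.35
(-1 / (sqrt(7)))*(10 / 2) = -5*sqrt(7) / 7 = -1.89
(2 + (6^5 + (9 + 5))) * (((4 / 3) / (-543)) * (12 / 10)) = -62336 / 2715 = -22.96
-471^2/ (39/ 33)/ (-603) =271139/ 871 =311.30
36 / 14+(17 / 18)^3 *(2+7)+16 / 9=54119 / 4536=11.93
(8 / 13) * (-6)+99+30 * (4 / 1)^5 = 400599 / 13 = 30815.31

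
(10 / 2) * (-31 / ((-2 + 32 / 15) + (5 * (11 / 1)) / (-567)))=-439425 / 103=-4266.26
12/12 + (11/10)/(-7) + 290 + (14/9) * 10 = 193031/630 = 306.40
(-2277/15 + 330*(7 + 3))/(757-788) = -15741/155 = -101.55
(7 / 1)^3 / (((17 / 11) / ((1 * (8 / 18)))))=15092 / 153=98.64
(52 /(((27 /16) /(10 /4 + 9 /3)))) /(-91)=-352 /189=-1.86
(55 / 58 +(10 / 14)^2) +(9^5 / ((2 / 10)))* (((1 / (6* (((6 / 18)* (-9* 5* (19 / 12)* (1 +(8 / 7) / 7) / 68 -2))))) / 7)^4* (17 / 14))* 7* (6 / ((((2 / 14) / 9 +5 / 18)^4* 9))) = 1010698226316254908825559460305 / 18042662763956072853691324762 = 56.02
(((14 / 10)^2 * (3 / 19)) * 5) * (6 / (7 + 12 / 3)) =882 / 1045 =0.84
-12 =-12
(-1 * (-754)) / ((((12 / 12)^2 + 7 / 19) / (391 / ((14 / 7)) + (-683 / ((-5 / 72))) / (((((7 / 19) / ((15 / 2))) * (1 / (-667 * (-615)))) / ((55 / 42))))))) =59260589662101.11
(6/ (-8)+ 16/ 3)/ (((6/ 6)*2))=55/ 24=2.29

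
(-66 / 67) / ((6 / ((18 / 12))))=-33 / 134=-0.25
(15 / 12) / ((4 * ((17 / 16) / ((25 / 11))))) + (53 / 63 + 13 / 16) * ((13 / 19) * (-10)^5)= -25327831625 / 223839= -113152.00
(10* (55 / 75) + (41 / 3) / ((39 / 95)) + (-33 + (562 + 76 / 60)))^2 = 111536628841 / 342225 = 325916.08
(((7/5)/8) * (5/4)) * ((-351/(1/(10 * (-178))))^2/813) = 56926048725/542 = 105029610.19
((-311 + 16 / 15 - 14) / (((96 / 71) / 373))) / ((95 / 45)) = -128680897 / 3040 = -42329.24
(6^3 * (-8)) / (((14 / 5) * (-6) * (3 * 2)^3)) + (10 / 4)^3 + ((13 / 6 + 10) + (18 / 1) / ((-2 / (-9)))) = 6119 / 56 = 109.27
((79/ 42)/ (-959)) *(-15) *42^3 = 298620/ 137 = 2179.71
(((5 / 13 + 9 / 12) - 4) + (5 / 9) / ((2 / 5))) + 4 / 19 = -11257 / 8892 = -1.27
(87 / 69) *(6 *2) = 348 / 23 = 15.13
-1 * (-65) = 65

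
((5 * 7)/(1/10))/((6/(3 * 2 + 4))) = 1750/3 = 583.33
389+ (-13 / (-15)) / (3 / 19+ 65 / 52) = 625333 / 1605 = 389.62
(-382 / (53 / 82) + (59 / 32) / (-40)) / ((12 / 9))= -120293541 / 271360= -443.30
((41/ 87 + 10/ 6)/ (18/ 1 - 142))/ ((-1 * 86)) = 1/ 4988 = 0.00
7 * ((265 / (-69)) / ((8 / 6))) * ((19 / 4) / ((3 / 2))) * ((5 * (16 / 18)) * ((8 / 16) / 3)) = -176225 / 3726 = -47.30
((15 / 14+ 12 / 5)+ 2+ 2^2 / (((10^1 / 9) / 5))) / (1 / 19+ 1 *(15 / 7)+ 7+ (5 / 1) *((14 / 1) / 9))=280953 / 203170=1.38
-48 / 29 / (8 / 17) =-102 / 29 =-3.52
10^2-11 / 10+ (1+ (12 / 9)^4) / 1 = 83479 / 810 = 103.06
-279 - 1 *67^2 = -4768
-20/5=-4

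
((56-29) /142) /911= 27 /129362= 0.00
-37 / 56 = -0.66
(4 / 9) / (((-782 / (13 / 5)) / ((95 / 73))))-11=-2826251 / 256887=-11.00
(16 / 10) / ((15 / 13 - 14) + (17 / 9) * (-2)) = -936 / 9725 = -0.10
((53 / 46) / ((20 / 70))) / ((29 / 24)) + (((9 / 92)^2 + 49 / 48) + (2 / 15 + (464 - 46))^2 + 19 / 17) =41038200366967 / 234717300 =174840.97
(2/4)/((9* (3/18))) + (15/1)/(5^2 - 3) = 67/66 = 1.02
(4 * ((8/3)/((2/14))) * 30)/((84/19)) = 1520/3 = 506.67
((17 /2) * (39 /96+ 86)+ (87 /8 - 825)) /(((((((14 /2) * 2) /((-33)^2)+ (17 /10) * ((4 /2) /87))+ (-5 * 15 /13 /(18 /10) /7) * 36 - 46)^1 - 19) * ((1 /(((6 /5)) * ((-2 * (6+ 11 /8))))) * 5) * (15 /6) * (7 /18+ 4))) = -23343612088797 /73951538748800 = -0.32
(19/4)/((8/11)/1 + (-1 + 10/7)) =1463/356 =4.11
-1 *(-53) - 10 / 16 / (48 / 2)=10171 / 192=52.97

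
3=3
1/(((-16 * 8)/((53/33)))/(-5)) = 265/4224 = 0.06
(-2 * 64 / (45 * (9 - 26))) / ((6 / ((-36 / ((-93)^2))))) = -256 / 2205495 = -0.00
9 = 9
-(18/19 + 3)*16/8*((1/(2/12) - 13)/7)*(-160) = -24000/19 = -1263.16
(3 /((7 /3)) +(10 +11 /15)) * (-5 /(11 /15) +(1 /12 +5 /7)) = -3510253 /48510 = -72.36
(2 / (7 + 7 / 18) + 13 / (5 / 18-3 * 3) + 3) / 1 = 37173 / 20881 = 1.78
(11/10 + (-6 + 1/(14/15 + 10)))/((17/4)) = -3943/3485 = -1.13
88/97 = 0.91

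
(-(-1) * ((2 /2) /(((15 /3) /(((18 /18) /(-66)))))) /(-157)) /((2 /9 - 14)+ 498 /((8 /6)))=3 /55911625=0.00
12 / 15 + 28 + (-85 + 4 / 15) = -839 / 15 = -55.93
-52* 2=-104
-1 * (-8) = 8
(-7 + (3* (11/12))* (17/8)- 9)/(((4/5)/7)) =-88.87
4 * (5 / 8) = 5 / 2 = 2.50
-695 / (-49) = 695 / 49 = 14.18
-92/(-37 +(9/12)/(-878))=2.49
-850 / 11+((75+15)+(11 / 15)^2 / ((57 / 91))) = 1916621 / 141075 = 13.59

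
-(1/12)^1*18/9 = -1/6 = -0.17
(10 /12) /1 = 5 /6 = 0.83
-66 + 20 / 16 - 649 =-2855 / 4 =-713.75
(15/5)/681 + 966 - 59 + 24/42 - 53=1357921/1589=854.58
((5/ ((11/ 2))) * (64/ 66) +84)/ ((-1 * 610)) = -0.14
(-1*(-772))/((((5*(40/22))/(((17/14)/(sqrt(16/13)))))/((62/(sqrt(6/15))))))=1118821*sqrt(130)/1400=9111.80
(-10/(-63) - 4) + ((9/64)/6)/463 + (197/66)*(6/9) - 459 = -18927141601/41069952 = -460.85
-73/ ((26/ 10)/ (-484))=176660/ 13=13589.23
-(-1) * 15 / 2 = 15 / 2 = 7.50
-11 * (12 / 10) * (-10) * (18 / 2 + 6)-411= 1569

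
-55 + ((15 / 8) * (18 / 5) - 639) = -2749 / 4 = -687.25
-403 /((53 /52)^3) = -56665024 /148877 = -380.62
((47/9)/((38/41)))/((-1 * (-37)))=1927/12654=0.15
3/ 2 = 1.50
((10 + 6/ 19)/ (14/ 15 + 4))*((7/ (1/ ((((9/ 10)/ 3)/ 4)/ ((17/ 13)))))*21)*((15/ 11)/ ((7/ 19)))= 1805895/ 27676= 65.25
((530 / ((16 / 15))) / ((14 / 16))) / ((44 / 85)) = 337875 / 308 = 1097.00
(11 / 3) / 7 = 11 / 21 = 0.52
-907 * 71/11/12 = -64397/132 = -487.86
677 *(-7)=-4739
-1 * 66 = -66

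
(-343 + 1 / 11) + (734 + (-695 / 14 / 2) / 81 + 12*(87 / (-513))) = 184271873 / 474012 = 388.75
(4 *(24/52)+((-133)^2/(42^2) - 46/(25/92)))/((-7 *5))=263093/58500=4.50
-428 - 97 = -525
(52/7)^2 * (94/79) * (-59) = -14996384/3871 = -3874.03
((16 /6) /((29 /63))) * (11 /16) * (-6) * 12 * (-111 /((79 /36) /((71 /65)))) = 15843.82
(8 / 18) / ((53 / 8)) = 32 / 477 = 0.07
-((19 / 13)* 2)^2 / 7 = -1.22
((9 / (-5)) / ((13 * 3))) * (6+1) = -21 / 65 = -0.32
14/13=1.08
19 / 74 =0.26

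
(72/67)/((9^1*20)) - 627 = -210043/335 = -626.99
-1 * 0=0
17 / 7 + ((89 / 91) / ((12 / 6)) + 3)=1077 / 182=5.92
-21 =-21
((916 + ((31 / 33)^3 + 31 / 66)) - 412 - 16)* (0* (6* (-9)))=0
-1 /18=-0.06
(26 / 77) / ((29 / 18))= 468 / 2233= 0.21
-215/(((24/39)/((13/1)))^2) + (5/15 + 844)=-18259733/192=-95102.78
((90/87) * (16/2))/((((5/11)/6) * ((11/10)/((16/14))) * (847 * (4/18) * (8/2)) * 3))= 8640/171941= 0.05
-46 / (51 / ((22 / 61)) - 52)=-1012 / 1967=-0.51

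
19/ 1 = 19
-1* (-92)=92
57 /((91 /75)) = 4275 /91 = 46.98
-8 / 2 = -4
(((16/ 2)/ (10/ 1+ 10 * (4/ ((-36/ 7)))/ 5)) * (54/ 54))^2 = 324/ 361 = 0.90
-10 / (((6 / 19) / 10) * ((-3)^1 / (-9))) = -950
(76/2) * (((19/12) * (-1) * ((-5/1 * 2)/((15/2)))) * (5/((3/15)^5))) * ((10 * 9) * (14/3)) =1579375000/3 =526458333.33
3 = 3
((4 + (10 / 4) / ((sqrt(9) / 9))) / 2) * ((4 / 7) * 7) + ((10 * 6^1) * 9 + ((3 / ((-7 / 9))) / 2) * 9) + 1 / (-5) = 38181 / 70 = 545.44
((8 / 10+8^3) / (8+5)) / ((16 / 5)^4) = 80125 / 212992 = 0.38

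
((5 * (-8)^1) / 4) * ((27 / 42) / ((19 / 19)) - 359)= 25085 / 7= 3583.57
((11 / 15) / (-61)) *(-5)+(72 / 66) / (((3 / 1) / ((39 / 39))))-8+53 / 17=-152578 / 34221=-4.46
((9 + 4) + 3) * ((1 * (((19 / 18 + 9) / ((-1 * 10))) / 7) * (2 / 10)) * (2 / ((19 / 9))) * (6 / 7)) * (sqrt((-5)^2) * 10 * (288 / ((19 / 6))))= -30025728 / 17689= -1697.42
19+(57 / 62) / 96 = 37715 / 1984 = 19.01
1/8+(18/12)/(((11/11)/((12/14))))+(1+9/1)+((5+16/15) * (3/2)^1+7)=7703/280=27.51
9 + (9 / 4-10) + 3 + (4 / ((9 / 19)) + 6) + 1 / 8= 18.82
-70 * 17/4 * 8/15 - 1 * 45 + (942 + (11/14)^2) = 738.95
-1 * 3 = -3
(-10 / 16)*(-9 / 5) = 9 / 8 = 1.12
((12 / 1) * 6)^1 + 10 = 82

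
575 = 575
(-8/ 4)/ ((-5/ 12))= 24/ 5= 4.80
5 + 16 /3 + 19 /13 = 460 /39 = 11.79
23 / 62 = 0.37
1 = 1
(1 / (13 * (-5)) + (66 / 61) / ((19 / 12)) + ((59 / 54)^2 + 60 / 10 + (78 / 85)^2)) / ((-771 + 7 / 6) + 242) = -2762873191543 / 167551751595150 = -0.02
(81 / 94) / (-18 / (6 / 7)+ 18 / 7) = -189 / 4042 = -0.05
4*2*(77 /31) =616 /31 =19.87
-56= -56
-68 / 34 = -2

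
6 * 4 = 24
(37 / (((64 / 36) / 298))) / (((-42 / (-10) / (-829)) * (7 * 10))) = -13710831 / 784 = -17488.30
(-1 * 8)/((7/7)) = -8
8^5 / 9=32768 / 9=3640.89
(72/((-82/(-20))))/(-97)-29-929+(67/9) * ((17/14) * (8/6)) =-711160048/751653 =-946.13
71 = 71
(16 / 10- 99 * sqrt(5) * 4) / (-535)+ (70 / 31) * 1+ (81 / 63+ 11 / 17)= 396 * sqrt(5) / 535+ 41325988 / 9868075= 5.84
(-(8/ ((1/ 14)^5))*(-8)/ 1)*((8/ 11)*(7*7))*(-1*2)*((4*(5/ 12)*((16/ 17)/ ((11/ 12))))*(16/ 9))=-138167587962880/ 18513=-7463273805.59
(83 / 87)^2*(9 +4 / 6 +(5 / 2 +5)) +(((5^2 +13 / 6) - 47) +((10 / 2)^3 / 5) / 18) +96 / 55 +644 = 1605879829 / 2497770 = 642.93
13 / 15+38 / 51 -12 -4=-1223 / 85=-14.39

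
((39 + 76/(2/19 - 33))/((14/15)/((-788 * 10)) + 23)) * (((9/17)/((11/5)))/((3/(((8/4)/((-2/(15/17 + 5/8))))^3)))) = -0.44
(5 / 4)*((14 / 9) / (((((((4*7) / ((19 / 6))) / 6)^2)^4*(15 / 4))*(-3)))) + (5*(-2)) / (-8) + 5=13644606555359 / 2185854418944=6.24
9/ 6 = 3/ 2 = 1.50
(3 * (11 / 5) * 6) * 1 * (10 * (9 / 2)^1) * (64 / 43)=114048 / 43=2652.28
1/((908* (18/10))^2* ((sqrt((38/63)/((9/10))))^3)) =63* sqrt(665)/2381052032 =0.00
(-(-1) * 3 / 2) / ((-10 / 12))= -9 / 5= -1.80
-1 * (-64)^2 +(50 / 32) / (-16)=-1048601 / 256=-4096.10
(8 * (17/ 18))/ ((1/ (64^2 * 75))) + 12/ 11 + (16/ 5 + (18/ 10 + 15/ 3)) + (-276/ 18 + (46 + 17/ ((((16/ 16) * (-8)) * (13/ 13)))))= 612772063/ 264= 2321106.30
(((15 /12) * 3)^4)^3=129746337890625 /16777216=7733484.38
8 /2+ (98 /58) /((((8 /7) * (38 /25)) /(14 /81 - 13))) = -6053041 /714096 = -8.48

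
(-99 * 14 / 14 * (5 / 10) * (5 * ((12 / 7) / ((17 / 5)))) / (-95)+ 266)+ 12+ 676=2159964 / 2261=955.31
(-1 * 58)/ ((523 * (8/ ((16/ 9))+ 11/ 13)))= -1508/ 72697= -0.02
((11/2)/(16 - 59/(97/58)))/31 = -97/10540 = -0.01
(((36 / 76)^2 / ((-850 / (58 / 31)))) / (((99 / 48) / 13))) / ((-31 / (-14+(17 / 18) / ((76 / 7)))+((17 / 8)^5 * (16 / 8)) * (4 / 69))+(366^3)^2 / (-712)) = 77970692236050432 / 84559678409466082127015678464475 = 0.00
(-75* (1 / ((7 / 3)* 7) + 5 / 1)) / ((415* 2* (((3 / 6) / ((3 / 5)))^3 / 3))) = -241056 / 101675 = -2.37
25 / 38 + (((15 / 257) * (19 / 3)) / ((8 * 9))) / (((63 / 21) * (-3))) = 2079895 / 3164184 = 0.66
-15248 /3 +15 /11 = -167683 /33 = -5081.30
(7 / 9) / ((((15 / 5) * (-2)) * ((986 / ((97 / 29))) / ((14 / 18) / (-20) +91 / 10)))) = -1107449 / 277933680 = -0.00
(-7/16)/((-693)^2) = -1/1097712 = -0.00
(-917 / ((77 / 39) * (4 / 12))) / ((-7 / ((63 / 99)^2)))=107289 / 1331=80.61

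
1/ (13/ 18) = 18/ 13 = 1.38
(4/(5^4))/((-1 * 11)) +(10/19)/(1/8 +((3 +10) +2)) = 0.03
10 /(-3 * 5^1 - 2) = -10 /17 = -0.59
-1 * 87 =-87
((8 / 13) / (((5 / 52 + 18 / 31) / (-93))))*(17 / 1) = -1568352 / 1091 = -1437.54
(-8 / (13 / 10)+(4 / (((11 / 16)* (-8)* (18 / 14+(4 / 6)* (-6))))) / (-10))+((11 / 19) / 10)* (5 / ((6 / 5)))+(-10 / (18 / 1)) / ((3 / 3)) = -3176429 / 489060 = -6.49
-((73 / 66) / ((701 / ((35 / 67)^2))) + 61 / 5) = -12669419639 / 1038440370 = -12.20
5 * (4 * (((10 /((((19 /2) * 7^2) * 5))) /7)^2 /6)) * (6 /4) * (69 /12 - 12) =-500 /42471289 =-0.00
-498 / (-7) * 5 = 2490 / 7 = 355.71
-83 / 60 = -1.38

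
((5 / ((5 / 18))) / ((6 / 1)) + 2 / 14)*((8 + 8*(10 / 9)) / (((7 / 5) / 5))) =83600 / 441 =189.57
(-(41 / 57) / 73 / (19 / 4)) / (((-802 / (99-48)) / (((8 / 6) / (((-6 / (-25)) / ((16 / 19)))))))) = 1115200 / 1807051563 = 0.00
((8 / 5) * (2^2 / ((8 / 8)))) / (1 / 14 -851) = -448 / 59565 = -0.01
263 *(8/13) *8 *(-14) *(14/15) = -3299072/195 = -16918.32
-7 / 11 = -0.64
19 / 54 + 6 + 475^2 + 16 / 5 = 60921329 / 270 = 225634.55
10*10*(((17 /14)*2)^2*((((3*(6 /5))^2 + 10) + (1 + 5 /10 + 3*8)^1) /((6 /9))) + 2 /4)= 2103191 /49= 42922.27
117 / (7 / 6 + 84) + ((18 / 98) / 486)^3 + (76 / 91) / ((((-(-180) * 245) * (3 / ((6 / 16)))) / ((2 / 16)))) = 4830388182724967 / 3516136509412800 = 1.37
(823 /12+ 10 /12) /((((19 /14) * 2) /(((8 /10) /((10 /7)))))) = 40817 /2850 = 14.32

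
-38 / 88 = -19 / 44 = -0.43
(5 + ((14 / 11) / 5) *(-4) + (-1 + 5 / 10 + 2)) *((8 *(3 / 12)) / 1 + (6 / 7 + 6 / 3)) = 10251 / 385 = 26.63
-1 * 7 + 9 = 2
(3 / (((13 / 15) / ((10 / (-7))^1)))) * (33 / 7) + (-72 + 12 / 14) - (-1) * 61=-21311 / 637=-33.46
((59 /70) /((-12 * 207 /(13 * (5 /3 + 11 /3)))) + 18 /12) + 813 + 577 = 181462447 /130410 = 1391.48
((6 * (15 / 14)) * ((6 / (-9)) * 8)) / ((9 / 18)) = -480 / 7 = -68.57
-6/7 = -0.86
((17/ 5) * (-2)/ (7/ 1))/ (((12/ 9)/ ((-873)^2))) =-38868579/ 70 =-555265.41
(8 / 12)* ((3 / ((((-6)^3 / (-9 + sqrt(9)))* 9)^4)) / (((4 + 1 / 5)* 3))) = 5 / 347128758144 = 0.00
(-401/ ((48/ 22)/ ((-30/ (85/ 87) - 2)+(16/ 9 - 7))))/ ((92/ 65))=1663807145/ 337824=4925.07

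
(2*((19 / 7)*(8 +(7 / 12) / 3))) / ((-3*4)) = -5605 / 1512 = -3.71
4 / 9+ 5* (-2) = -86 / 9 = -9.56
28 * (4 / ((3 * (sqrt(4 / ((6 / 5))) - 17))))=-1904 / 857 - 112 * sqrt(30) / 2571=-2.46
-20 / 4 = -5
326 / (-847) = -326 / 847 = -0.38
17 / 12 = 1.42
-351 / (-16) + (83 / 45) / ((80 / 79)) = 21383 / 900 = 23.76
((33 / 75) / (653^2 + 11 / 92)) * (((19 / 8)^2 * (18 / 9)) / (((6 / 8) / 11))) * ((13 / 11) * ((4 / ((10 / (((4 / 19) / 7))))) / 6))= 124982 / 308933407125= 0.00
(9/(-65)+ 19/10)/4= 229/520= 0.44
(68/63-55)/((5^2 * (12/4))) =-3397/4725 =-0.72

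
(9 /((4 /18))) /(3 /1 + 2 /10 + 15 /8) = 1620 /203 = 7.98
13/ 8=1.62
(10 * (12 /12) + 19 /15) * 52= 8788 /15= 585.87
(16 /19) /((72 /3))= 2 /57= 0.04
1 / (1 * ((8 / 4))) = 1 / 2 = 0.50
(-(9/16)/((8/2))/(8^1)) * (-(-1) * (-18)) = 81/256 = 0.32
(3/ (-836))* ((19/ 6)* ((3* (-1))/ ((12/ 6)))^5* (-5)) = -1215/ 2816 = -0.43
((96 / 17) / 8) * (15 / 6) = 30 / 17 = 1.76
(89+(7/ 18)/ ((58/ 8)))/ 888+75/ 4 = 4368893/ 231768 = 18.85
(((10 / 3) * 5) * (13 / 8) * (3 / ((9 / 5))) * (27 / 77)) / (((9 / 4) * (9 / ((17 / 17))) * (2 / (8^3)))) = 416000 / 2079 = 200.10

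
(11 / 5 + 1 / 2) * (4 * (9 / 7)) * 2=27.77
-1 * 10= -10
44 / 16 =11 / 4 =2.75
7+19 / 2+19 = 71 / 2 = 35.50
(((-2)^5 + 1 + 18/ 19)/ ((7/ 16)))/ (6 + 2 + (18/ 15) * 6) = -4.52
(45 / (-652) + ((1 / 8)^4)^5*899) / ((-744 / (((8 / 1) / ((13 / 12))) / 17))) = 12970366926826881943 / 321870608043506476777472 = 0.00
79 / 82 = 0.96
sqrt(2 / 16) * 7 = 7 * sqrt(2) / 4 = 2.47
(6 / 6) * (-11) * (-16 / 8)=22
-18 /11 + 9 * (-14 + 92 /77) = -9000 /77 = -116.88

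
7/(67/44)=308/67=4.60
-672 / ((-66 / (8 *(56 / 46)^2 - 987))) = -57775312 / 5819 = -9928.74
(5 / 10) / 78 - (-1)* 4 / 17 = 641 / 2652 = 0.24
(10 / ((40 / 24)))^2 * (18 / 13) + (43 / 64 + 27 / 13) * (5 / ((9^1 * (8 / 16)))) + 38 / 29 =5885983 / 108576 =54.21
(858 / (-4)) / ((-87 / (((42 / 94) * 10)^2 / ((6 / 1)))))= 525525 / 64061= 8.20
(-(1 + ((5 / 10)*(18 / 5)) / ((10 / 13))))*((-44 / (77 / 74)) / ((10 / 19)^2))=2230619 / 4375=509.86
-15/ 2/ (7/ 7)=-15/ 2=-7.50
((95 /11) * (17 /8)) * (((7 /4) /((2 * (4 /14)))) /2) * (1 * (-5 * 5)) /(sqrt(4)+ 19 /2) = -1978375 /32384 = -61.09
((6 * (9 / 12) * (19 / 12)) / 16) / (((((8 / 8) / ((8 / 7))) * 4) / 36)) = 513 / 112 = 4.58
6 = 6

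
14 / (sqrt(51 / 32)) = 56 *sqrt(102) / 51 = 11.09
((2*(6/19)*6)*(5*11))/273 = 0.76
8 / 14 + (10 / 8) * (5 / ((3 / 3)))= 191 / 28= 6.82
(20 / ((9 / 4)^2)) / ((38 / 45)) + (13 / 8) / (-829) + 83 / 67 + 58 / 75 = 12705357139 / 1899570600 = 6.69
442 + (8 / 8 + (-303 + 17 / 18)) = 140.94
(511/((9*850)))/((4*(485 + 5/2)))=0.00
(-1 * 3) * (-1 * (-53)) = -159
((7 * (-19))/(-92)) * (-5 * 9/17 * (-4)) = 5985/391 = 15.31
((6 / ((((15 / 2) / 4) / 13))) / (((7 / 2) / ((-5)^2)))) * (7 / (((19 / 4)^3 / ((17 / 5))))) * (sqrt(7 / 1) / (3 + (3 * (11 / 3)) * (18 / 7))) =5.58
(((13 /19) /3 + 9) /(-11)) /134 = -263 /42009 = -0.01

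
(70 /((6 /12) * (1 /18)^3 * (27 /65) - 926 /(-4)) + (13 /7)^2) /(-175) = -1194902449 /55741967575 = -0.02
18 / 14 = 9 / 7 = 1.29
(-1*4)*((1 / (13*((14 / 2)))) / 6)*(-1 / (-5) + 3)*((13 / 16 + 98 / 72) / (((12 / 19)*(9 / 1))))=-5947 / 663390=-0.01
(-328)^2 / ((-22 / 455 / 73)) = -1786701280 / 11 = -162427389.09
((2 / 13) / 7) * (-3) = -6 / 91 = -0.07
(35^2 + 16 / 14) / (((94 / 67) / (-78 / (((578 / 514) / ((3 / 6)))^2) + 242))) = 21765054218433 / 109913636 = 198019.60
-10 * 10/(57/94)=-9400/57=-164.91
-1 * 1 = -1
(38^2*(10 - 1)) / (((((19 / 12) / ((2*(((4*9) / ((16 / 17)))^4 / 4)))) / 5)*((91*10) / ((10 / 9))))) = 156174665085 / 2912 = 53631409.71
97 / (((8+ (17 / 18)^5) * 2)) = 91644048 / 16536401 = 5.54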